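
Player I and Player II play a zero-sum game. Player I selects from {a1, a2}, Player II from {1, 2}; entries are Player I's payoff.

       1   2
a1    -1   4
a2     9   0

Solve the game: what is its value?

18/7

Row minima: a1 → -1, a2 → 0; maximin = 0.
Column maxima: 1 → 9, 2 → 4; minimax = 4.
0 ≠ 4, so there is no saddle point; optimal play is mixed.
Let Player I play a1 with probability p. Expected payoff against 1: (-1)p + 9(1−p) = −10p + 9; against 2: 4p + 0(1−p) = 4p.
Setting these equal: −10p + 9 = 4p ⇒ −14p = -9 ⇒ p = 9/14, and the value is (-10)·(9/14) + 9 = 18/7.
For Player II: with q = P(1), equating a1's and a2's payoffs gives −5q + 4 = 9q ⇒ q = 2/7.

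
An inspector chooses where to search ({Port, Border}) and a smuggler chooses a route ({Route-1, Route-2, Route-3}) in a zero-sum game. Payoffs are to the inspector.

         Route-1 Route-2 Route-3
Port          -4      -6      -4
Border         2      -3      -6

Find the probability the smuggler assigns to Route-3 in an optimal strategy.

Row minima: Port → -6, Border → -6; maximin = -6.
Column maxima: Route-1 → 2, Route-2 → -3, Route-3 → -4; minimax = -4.
-6 ≠ -4, so there is no saddle point; optimal play is mixed.
Route-1 is strictly dominated by Route-2 (it gives the inspector strictly more in every row), so the smuggler never plays it.
On the remaining 2×2 (Port, Border vs Route-2, Route-3):
Let the inspector play Port with probability p. Expected payoff against Route-2: (-6)p + (-3)(1−p) = −3p − 3; against Route-3: (-4)p + (-6)(1−p) = 2p − 6.
Setting these equal: −3p − 3 = 2p − 6 ⇒ −5p = -3 ⇒ p = 3/5, and the value is (-3)·(3/5) − 3 = -24/5.
For the smuggler: with q = P(Route-2), equating Port's and Border's payoffs gives −2q − 4 = 3q − 6 ⇒ q = 2/5.

3/5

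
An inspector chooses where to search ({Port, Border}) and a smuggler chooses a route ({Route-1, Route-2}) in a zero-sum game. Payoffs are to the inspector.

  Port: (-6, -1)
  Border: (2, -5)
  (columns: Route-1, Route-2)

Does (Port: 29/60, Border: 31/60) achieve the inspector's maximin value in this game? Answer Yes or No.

Against Route-1 this mix gives (29/60)·(-6) + (31/60)·2 = -28/15.
Against Route-2 this mix gives (29/60)·(-1) + (31/60)·(-5) = -46/15.
The smuggler will play Route-2, holding the inspector to -46/15. Shifting weight toward the row that does better against Route-2 would raise this floor (the equalizing mix achieves -8/3 against both Route-2 and Route-1), so the proposed strategy is not optimal.

No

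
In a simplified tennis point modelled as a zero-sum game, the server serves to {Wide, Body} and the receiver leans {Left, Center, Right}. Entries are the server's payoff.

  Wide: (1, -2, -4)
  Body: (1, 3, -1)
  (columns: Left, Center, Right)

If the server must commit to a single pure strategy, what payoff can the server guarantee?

-1

Row minima: Wide → -4, Body → -1.
The best of these is -1.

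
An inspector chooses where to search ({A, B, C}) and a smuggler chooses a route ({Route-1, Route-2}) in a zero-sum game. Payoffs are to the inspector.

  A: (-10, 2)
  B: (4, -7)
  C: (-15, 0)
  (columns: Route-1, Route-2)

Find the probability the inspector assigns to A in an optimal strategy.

11/23

Row minima: A → -10, B → -7, C → -15; maximin = -7.
Column maxima: Route-1 → 4, Route-2 → 2; minimax = 2.
-7 ≠ 2, so there is no saddle point; optimal play is mixed.
C is strictly dominated by A, so the inspector never plays it.
On the remaining 2×2 (A, B vs Route-1, Route-2):
Let the inspector play A with probability p. Expected payoff against Route-1: (-10)p + 4(1−p) = −14p + 4; against Route-2: 2p + (-7)(1−p) = 9p − 7.
Setting these equal: −14p + 4 = 9p − 7 ⇒ −23p = -11 ⇒ p = 11/23, and the value is (-14)·(11/23) + 4 = -62/23.
For the smuggler: with q = P(Route-1), equating A's and B's payoffs gives −12q + 2 = 11q − 7 ⇒ q = 9/23.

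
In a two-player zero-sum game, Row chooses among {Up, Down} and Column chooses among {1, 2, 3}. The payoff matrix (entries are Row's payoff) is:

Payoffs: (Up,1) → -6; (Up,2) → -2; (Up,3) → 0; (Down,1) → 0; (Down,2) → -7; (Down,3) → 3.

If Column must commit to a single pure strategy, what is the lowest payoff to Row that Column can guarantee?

Column maxima: 1 → 0, 2 → -2, 3 → 3.
The smallest of these is -2.

-2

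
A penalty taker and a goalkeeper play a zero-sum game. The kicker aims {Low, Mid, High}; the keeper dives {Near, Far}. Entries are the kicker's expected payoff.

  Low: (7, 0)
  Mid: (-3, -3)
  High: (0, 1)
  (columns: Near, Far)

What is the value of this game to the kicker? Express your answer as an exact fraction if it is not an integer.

Row minima: Low → 0, Mid → -3, High → 0; maximin = 0.
Column maxima: Near → 7, Far → 1; minimax = 1.
0 ≠ 1, so there is no saddle point; optimal play is mixed.
Mid is strictly dominated by Low, so the kicker never plays it.
On the remaining 2×2 (Low, High vs Near, Far):
Let the kicker play Low with probability p. Expected payoff against Near: 7p + 0(1−p) = 7p; against Far: 0p + 1(1−p) = −p + 1.
Setting these equal: 7p = −p + 1 ⇒ 8p = 1 ⇒ p = 1/8, and the value is (7)·(1/8) = 7/8.
For the keeper: with q = P(Near), equating Low's and High's payoffs gives 7q = −q + 1 ⇒ q = 1/8.

7/8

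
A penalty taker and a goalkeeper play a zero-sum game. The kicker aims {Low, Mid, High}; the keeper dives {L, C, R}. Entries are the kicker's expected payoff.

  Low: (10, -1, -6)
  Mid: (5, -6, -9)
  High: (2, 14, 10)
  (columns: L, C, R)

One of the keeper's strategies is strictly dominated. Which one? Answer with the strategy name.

C

R holds the kicker's payoff strictly below C in every row: -6 < -1, -9 < -6, 10 < 14.
So C is strictly dominated for the keeper.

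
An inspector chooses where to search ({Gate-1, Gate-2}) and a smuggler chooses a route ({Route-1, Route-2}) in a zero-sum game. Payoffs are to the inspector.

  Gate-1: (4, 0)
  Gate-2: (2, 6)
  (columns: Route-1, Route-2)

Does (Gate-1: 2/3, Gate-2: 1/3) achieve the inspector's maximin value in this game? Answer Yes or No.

No

Against Route-1 this mix gives (2/3)·4 + (1/3)·2 = 10/3.
Against Route-2 this mix gives (2/3)·0 + (1/3)·6 = 2.
The smuggler will play Route-2, holding the inspector to 2. Shifting weight toward the row that does better against Route-2 would raise this floor (the equalizing mix achieves 3 against both Route-2 and Route-1), so the proposed strategy is not optimal.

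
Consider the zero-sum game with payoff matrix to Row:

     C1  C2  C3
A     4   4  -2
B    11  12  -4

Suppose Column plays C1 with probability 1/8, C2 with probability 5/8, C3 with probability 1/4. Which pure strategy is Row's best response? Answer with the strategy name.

Expected payoff of A: (1/8)·4 + (5/8)·4 + (1/4)·(-2) = 5/2.
Expected payoff of B: (1/8)·11 + (5/8)·12 + (1/4)·(-4) = 63/8.
The largest is 63/8, so Row's best response is B.

B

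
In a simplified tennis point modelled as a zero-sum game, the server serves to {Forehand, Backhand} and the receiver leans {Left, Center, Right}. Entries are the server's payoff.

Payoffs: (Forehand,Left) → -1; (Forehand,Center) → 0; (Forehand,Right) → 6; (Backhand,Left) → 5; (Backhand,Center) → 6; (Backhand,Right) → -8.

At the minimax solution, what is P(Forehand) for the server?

13/20

Row minima: Forehand → -1, Backhand → -8; maximin = -1.
Column maxima: Left → 5, Center → 6, Right → 6; minimax = 5.
-1 ≠ 5, so there is no saddle point; optimal play is mixed.
Center is strictly dominated by Left (it gives the server strictly more in every row), so the receiver never plays it.
On the remaining 2×2 (Forehand, Backhand vs Left, Right):
Let the server play Forehand with probability p. Expected payoff against Left: (-1)p + 5(1−p) = −6p + 5; against Right: 6p + (-8)(1−p) = 14p − 8.
Setting these equal: −6p + 5 = 14p − 8 ⇒ −20p = -13 ⇒ p = 13/20, and the value is (-6)·(13/20) + 5 = 11/10.
For the receiver: with q = P(Left), equating Forehand's and Backhand's payoffs gives −7q + 6 = 13q − 8 ⇒ q = 7/10.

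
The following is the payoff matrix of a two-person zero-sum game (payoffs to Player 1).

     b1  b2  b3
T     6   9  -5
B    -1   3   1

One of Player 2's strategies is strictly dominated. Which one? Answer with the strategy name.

b2

b1 holds Player 1's payoff strictly below b2 in every row: 6 < 9, -1 < 3.
So b2 is strictly dominated for Player 2.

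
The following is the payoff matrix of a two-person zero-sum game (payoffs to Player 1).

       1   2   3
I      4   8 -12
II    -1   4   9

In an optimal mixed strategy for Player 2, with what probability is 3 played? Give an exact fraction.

Row minima: I → -12, II → -1; maximin = -1.
Column maxima: 1 → 4, 2 → 8, 3 → 9; minimax = 4.
-1 ≠ 4, so there is no saddle point; optimal play is mixed.
2 is strictly dominated by 1 (it gives Player 1 strictly more in every row), so Player 2 never plays it.
On the remaining 2×2 (I, II vs 1, 3):
Let Player 1 play I with probability p. Expected payoff against 1: 4p + (-1)(1−p) = 5p − 1; against 3: (-12)p + 9(1−p) = −21p + 9.
Setting these equal: 5p − 1 = −21p + 9 ⇒ 26p = 10 ⇒ p = 5/13, and the value is (5)·(5/13) − 1 = 12/13.
For Player 2: with q = P(1), equating I's and II's payoffs gives 16q − 12 = −10q + 9 ⇒ q = 21/26.

5/26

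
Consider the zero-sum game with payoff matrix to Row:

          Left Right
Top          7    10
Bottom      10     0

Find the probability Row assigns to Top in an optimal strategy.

Row minima: Top → 7, Bottom → 0; maximin = 7.
Column maxima: Left → 10, Right → 10; minimax = 10.
7 ≠ 10, so there is no saddle point; optimal play is mixed.
Let Row play Top with probability p. Expected payoff against Left: 7p + 10(1−p) = −3p + 10; against Right: 10p + 0(1−p) = 10p.
Setting these equal: −3p + 10 = 10p ⇒ −13p = -10 ⇒ p = 10/13, and the value is (-3)·(10/13) + 10 = 100/13.
For Column: with q = P(Left), equating Top's and Bottom's payoffs gives −3q + 10 = 10q ⇒ q = 10/13.

10/13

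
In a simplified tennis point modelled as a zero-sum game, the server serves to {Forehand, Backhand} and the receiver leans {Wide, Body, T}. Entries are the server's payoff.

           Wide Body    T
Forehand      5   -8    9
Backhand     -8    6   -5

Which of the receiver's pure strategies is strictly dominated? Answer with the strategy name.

T

Wide holds the server's payoff strictly below T in every row: 5 < 9, -8 < -5.
So T is strictly dominated for the receiver.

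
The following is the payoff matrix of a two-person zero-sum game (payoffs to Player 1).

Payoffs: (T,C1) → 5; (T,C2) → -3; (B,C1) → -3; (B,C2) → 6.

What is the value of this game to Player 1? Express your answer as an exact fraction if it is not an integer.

21/17

Row minima: T → -3, B → -3; maximin = -3.
Column maxima: C1 → 5, C2 → 6; minimax = 5.
-3 ≠ 5, so there is no saddle point; optimal play is mixed.
Let Player 1 play T with probability p. Expected payoff against C1: 5p + (-3)(1−p) = 8p − 3; against C2: (-3)p + 6(1−p) = −9p + 6.
Setting these equal: 8p − 3 = −9p + 6 ⇒ 17p = 9 ⇒ p = 9/17, and the value is (8)·(9/17) − 3 = 21/17.
For Player 2: with q = P(C1), equating T's and B's payoffs gives 8q − 3 = −9q + 6 ⇒ q = 9/17.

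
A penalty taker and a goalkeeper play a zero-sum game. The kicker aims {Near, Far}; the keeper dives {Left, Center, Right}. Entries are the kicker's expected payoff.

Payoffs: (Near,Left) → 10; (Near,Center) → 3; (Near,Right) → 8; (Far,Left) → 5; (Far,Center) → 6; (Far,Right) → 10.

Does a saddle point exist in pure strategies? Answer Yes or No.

Row minima: Near → 3, Far → 5; maximin = 5.
Column maxima: Left → 10, Center → 6, Right → 10; minimax = 6.
5 ≠ 6, so no pure-strategy equilibrium exists.

No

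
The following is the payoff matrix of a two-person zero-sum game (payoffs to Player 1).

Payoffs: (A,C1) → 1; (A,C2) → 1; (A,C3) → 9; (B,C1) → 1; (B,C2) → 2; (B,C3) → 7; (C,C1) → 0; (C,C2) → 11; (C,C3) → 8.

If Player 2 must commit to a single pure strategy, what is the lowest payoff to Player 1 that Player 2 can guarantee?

Column maxima: C1 → 1, C2 → 11, C3 → 9.
The smallest of these is 1.

1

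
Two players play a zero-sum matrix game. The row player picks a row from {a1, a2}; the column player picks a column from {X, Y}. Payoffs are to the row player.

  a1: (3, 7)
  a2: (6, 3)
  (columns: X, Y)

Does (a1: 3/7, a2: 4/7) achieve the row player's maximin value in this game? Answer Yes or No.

Against X this mix gives (3/7)·3 + (4/7)·6 = 33/7.
Against Y this mix gives (3/7)·7 + (4/7)·3 = 33/7.
All of the column player's active replies (X, Y) yield 33/7, and no column does worse for the row player. The mix makes the column player indifferent and guarantees 33/7, so it is optimal.

Yes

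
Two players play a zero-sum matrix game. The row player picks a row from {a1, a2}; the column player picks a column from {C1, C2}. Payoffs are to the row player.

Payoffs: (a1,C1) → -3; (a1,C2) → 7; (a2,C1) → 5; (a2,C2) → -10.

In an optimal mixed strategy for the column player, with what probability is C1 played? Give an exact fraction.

17/25

Row minima: a1 → -3, a2 → -10; maximin = -3.
Column maxima: C1 → 5, C2 → 7; minimax = 5.
-3 ≠ 5, so there is no saddle point; optimal play is mixed.
Let the row player play a1 with probability p. Expected payoff against C1: (-3)p + 5(1−p) = −8p + 5; against C2: 7p + (-10)(1−p) = 17p − 10.
Setting these equal: −8p + 5 = 17p − 10 ⇒ −25p = -15 ⇒ p = 3/5, and the value is (-8)·(3/5) + 5 = 1/5.
For the column player: with q = P(C1), equating a1's and a2's payoffs gives −10q + 7 = 15q − 10 ⇒ q = 17/25.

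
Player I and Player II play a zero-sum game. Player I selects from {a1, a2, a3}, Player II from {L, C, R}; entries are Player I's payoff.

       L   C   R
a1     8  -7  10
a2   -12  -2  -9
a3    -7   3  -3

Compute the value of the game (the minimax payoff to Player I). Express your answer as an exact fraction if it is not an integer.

Row minima: a1 → -7, a2 → -12, a3 → -7; maximin = -7.
Column maxima: L → 8, C → 3, R → 10; minimax = 3.
-7 ≠ 3, so there is no saddle point; optimal play is mixed.
a2 is strictly dominated by a3, so Player I never plays it.
R is strictly dominated by L (it gives Player I strictly more in every row), so Player II never plays it.
On the remaining 2×2 (a1, a3 vs L, C):
Let Player I play a1 with probability p. Expected payoff against L: 8p + (-7)(1−p) = 15p − 7; against C: (-7)p + 3(1−p) = −10p + 3.
Setting these equal: 15p − 7 = −10p + 3 ⇒ 25p = 10 ⇒ p = 2/5, and the value is (15)·(2/5) − 7 = -1.
For Player II: with q = P(L), equating a1's and a3's payoffs gives 15q − 7 = −10q + 3 ⇒ q = 2/5.

-1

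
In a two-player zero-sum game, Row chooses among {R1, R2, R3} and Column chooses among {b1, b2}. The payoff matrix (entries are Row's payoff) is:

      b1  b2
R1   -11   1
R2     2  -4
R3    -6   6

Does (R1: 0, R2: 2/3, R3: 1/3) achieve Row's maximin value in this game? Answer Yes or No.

Against b1 this mix gives (2/3)·2 + (1/3)·(-6) = -2/3.
Against b2 this mix gives (2/3)·(-4) + (1/3)·6 = -2/3.
All of Column's active replies (b1, b2) yield -2/3, and no column does worse for Row. The mix makes Column indifferent and guarantees -2/3, so it is optimal.

Yes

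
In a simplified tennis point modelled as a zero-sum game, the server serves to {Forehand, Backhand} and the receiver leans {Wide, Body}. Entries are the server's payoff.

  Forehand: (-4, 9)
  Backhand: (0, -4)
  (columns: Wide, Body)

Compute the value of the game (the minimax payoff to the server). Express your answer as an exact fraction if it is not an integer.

-16/17

Row minima: Forehand → -4, Backhand → -4; maximin = -4.
Column maxima: Wide → 0, Body → 9; minimax = 0.
-4 ≠ 0, so there is no saddle point; optimal play is mixed.
Let the server play Forehand with probability p. Expected payoff against Wide: (-4)p + 0(1−p) = −4p; against Body: 9p + (-4)(1−p) = 13p − 4.
Setting these equal: −4p = 13p − 4 ⇒ −17p = -4 ⇒ p = 4/17, and the value is (-4)·(4/17) = -16/17.
For the receiver: with q = P(Wide), equating Forehand's and Backhand's payoffs gives −13q + 9 = 4q − 4 ⇒ q = 13/17.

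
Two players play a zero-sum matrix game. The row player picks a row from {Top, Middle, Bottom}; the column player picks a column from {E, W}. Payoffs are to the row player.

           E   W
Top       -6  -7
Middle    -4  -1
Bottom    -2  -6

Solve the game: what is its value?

Row minima: Top → -7, Middle → -4, Bottom → -6; maximin = -4.
Column maxima: E → -2, W → -1; minimax = -2.
-4 ≠ -2, so there is no saddle point; optimal play is mixed.
Top is strictly dominated by Middle, so the row player never plays it.
On the remaining 2×2 (Middle, Bottom vs E, W):
Let the row player play Middle with probability p. Expected payoff against E: (-4)p + (-2)(1−p) = −2p − 2; against W: (-1)p + (-6)(1−p) = 5p − 6.
Setting these equal: −2p − 2 = 5p − 6 ⇒ −7p = -4 ⇒ p = 4/7, and the value is (-2)·(4/7) − 2 = -22/7.
For the column player: with q = P(E), equating Middle's and Bottom's payoffs gives −3q − 1 = 4q − 6 ⇒ q = 5/7.

-22/7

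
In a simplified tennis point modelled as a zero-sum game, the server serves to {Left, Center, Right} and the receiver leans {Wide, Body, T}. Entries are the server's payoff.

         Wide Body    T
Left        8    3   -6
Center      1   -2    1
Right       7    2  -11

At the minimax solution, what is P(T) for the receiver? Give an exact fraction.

5/12

Row minima: Left → -6, Center → -2, Right → -11; maximin = -2.
Column maxima: Wide → 8, Body → 3, T → 1; minimax = 1.
-2 ≠ 1, so there is no saddle point; optimal play is mixed.
Right is strictly dominated by Left, so the server never plays it.
Wide is strictly dominated by Body (it gives the server strictly more in every row), so the receiver never plays it.
On the remaining 2×2 (Left, Center vs Body, T):
Let the server play Left with probability p. Expected payoff against Body: 3p + (-2)(1−p) = 5p − 2; against T: (-6)p + 1(1−p) = −7p + 1.
Setting these equal: 5p − 2 = −7p + 1 ⇒ 12p = 3 ⇒ p = 1/4, and the value is (5)·(1/4) − 2 = -3/4.
For the receiver: with q = P(Body), equating Left's and Center's payoffs gives 9q − 6 = −3q + 1 ⇒ q = 7/12.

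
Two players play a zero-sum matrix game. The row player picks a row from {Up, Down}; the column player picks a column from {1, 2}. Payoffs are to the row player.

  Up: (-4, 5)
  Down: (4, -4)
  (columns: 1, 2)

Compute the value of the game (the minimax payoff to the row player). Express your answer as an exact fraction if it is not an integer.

4/17

Row minima: Up → -4, Down → -4; maximin = -4.
Column maxima: 1 → 4, 2 → 5; minimax = 4.
-4 ≠ 4, so there is no saddle point; optimal play is mixed.
Let the row player play Up with probability p. Expected payoff against 1: (-4)p + 4(1−p) = −8p + 4; against 2: 5p + (-4)(1−p) = 9p − 4.
Setting these equal: −8p + 4 = 9p − 4 ⇒ −17p = -8 ⇒ p = 8/17, and the value is (-8)·(8/17) + 4 = 4/17.
For the column player: with q = P(1), equating Up's and Down's payoffs gives −9q + 5 = 8q − 4 ⇒ q = 9/17.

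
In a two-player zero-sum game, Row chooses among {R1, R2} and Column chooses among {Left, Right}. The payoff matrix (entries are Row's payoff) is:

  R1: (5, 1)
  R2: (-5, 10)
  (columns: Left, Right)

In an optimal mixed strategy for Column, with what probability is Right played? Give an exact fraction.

Row minima: R1 → 1, R2 → -5; maximin = 1.
Column maxima: Left → 5, Right → 10; minimax = 5.
1 ≠ 5, so there is no saddle point; optimal play is mixed.
Let Row play R1 with probability p. Expected payoff against Left: 5p + (-5)(1−p) = 10p − 5; against Right: 1p + 10(1−p) = −9p + 10.
Setting these equal: 10p − 5 = −9p + 10 ⇒ 19p = 15 ⇒ p = 15/19, and the value is (10)·(15/19) − 5 = 55/19.
For Column: with q = P(Left), equating R1's and R2's payoffs gives 4q + 1 = −15q + 10 ⇒ q = 9/19.

10/19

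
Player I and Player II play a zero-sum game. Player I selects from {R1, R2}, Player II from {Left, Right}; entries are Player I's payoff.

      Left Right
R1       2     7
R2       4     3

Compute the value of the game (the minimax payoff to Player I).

11/3

Row minima: R1 → 2, R2 → 3; maximin = 3.
Column maxima: Left → 4, Right → 7; minimax = 4.
3 ≠ 4, so there is no saddle point; optimal play is mixed.
Let Player I play R1 with probability p. Expected payoff against Left: 2p + 4(1−p) = −2p + 4; against Right: 7p + 3(1−p) = 4p + 3.
Setting these equal: −2p + 4 = 4p + 3 ⇒ −6p = -1 ⇒ p = 1/6, and the value is (-2)·(1/6) + 4 = 11/3.
For Player II: with q = P(Left), equating R1's and R2's payoffs gives −5q + 7 = q + 3 ⇒ q = 2/3.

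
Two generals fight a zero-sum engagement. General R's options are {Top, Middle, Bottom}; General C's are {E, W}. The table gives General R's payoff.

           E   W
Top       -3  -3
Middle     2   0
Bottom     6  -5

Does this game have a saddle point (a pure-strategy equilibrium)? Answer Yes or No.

Row minima: Top → -3, Middle → 0, Bottom → -5; maximin = 0.
Column maxima: E → 6, W → 0; minimax = 0.
maximin = minimax = 0, so a saddle point exists.

Yes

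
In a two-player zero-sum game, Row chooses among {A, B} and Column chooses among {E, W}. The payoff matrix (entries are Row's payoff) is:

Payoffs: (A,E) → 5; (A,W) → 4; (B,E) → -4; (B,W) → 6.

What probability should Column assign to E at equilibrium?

Row minima: A → 4, B → -4; maximin = 4.
Column maxima: E → 5, W → 6; minimax = 5.
4 ≠ 5, so there is no saddle point; optimal play is mixed.
Let Row play A with probability p. Expected payoff against E: 5p + (-4)(1−p) = 9p − 4; against W: 4p + 6(1−p) = −2p + 6.
Setting these equal: 9p − 4 = −2p + 6 ⇒ 11p = 10 ⇒ p = 10/11, and the value is (9)·(10/11) − 4 = 46/11.
For Column: with q = P(E), equating A's and B's payoffs gives q + 4 = −10q + 6 ⇒ q = 2/11.

2/11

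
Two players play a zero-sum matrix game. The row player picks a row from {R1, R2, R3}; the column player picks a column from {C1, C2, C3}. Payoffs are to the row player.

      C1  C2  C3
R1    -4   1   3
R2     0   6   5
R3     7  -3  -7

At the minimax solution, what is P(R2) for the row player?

Row minima: R1 → -4, R2 → 0, R3 → -7; maximin = 0.
Column maxima: C1 → 7, C2 → 6, C3 → 5; minimax = 5.
0 ≠ 5, so there is no saddle point; optimal play is mixed.
R1 is strictly dominated by R2, so the row player never plays it.
With R1 eliminated, C2 is strictly dominated by C3 (it gives the row player strictly more in every remaining row), so the column player never plays it.
On the remaining 2×2 (R2, R3 vs C1, C3):
Let the row player play R2 with probability p. Expected payoff against C1: 0p + 7(1−p) = −7p + 7; against C3: 5p + (-7)(1−p) = 12p − 7.
Setting these equal: −7p + 7 = 12p − 7 ⇒ −19p = -14 ⇒ p = 14/19, and the value is (-7)·(14/19) + 7 = 35/19.
For the column player: with q = P(C1), equating R2's and R3's payoffs gives −5q + 5 = 14q − 7 ⇒ q = 12/19.

14/19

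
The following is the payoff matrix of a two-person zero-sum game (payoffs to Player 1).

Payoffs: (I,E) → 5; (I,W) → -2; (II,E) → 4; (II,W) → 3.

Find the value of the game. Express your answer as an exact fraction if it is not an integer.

3

Row minima: I → -2, II → 3; maximin = 3.
Column maxima: E → 5, W → 3; minimax = 3.
Since maximin = minimax = 3, there is a saddle point and the value is 3.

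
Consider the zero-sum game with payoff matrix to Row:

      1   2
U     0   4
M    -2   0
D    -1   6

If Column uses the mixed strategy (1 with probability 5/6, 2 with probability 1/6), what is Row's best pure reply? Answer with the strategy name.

Expected payoff of U: (5/6)·0 + (1/6)·4 = 2/3.
Expected payoff of M: (5/6)·(-2) + (1/6)·0 = -5/3.
Expected payoff of D: (5/6)·(-1) + (1/6)·6 = 1/6.
The largest is 2/3, so Row's best response is U.

U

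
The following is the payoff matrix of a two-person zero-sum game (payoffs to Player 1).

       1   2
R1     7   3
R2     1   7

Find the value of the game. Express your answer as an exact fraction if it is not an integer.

Row minima: R1 → 3, R2 → 1; maximin = 3.
Column maxima: 1 → 7, 2 → 7; minimax = 7.
3 ≠ 7, so there is no saddle point; optimal play is mixed.
Let Player 1 play R1 with probability p. Expected payoff against 1: 7p + 1(1−p) = 6p + 1; against 2: 3p + 7(1−p) = −4p + 7.
Setting these equal: 6p + 1 = −4p + 7 ⇒ 10p = 6 ⇒ p = 3/5, and the value is (6)·(3/5) + 1 = 23/5.
For Player 2: with q = P(1), equating R1's and R2's payoffs gives 4q + 3 = −6q + 7 ⇒ q = 2/5.

23/5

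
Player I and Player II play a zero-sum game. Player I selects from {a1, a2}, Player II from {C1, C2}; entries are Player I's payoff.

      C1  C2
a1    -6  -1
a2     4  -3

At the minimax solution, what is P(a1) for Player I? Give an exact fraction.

Row minima: a1 → -6, a2 → -3; maximin = -3.
Column maxima: C1 → 4, C2 → -1; minimax = -1.
-3 ≠ -1, so there is no saddle point; optimal play is mixed.
Let Player I play a1 with probability p. Expected payoff against C1: (-6)p + 4(1−p) = −10p + 4; against C2: (-1)p + (-3)(1−p) = 2p − 3.
Setting these equal: −10p + 4 = 2p − 3 ⇒ −12p = -7 ⇒ p = 7/12, and the value is (-10)·(7/12) + 4 = -11/6.
For Player II: with q = P(C1), equating a1's and a2's payoffs gives −5q − 1 = 7q − 3 ⇒ q = 1/6.

7/12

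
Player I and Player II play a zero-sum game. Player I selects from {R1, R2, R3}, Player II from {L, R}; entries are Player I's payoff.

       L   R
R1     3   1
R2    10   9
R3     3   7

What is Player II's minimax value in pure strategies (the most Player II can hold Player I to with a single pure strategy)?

9

Column maxima: L → 10, R → 9.
The smallest of these is 9.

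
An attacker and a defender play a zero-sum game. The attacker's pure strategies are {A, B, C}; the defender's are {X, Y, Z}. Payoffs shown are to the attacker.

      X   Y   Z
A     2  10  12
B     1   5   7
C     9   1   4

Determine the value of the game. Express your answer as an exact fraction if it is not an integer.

Row minima: A → 2, B → 1, C → 1; maximin = 2.
Column maxima: X → 9, Y → 10, Z → 12; minimax = 9.
2 ≠ 9, so there is no saddle point; optimal play is mixed.
B is strictly dominated by A, so the attacker never plays it.
Z is strictly dominated by Y (it gives the attacker strictly more in every row), so the defender never plays it.
On the remaining 2×2 (A, C vs X, Y):
Let the attacker play A with probability p. Expected payoff against X: 2p + 9(1−p) = −7p + 9; against Y: 10p + 1(1−p) = 9p + 1.
Setting these equal: −7p + 9 = 9p + 1 ⇒ −16p = -8 ⇒ p = 1/2, and the value is (-7)·(1/2) + 9 = 11/2.
For the defender: with q = P(X), equating A's and C's payoffs gives −8q + 10 = 8q + 1 ⇒ q = 9/16.

11/2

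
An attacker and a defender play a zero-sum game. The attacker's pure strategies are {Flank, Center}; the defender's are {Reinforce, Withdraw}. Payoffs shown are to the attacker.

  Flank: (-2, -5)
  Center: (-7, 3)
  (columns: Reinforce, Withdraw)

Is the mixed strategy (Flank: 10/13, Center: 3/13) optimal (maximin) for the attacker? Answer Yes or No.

Against Reinforce this mix gives (10/13)·(-2) + (3/13)·(-7) = -41/13.
Against Withdraw this mix gives (10/13)·(-5) + (3/13)·3 = -41/13.
All of the defender's active replies (Reinforce, Withdraw) yield -41/13, and no column does worse for the attacker. The mix makes the defender indifferent and guarantees -41/13, so it is optimal.

Yes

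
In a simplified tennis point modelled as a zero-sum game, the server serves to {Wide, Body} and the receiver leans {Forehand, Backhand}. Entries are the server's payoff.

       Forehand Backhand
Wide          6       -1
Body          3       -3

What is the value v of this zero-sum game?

-1

Row minima: Wide → -1, Body → -3; maximin = -1.
Column maxima: Forehand → 6, Backhand → -1; minimax = -1.
Since maximin = minimax = -1, there is a saddle point and the value is -1.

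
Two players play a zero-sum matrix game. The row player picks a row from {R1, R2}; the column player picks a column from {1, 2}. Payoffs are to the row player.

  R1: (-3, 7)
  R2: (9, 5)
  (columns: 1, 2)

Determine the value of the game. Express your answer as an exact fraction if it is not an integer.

39/7

Row minima: R1 → -3, R2 → 5; maximin = 5.
Column maxima: 1 → 9, 2 → 7; minimax = 7.
5 ≠ 7, so there is no saddle point; optimal play is mixed.
Let the row player play R1 with probability p. Expected payoff against 1: (-3)p + 9(1−p) = −12p + 9; against 2: 7p + 5(1−p) = 2p + 5.
Setting these equal: −12p + 9 = 2p + 5 ⇒ −14p = -4 ⇒ p = 2/7, and the value is (-12)·(2/7) + 9 = 39/7.
For the column player: with q = P(1), equating R1's and R2's payoffs gives −10q + 7 = 4q + 5 ⇒ q = 1/7.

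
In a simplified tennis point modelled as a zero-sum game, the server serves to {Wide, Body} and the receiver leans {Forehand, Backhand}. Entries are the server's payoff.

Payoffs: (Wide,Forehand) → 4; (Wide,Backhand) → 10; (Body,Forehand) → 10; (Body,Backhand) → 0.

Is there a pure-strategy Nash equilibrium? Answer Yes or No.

No

Row minima: Wide → 4, Body → 0; maximin = 4.
Column maxima: Forehand → 10, Backhand → 10; minimax = 10.
4 ≠ 10, so no pure-strategy equilibrium exists.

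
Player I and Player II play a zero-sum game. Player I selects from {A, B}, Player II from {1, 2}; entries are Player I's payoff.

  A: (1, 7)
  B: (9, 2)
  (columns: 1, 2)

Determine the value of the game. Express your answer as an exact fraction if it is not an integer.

Row minima: A → 1, B → 2; maximin = 2.
Column maxima: 1 → 9, 2 → 7; minimax = 7.
2 ≠ 7, so there is no saddle point; optimal play is mixed.
Let Player I play A with probability p. Expected payoff against 1: 1p + 9(1−p) = −8p + 9; against 2: 7p + 2(1−p) = 5p + 2.
Setting these equal: −8p + 9 = 5p + 2 ⇒ −13p = -7 ⇒ p = 7/13, and the value is (-8)·(7/13) + 9 = 61/13.
For Player II: with q = P(1), equating A's and B's payoffs gives −6q + 7 = 7q + 2 ⇒ q = 5/13.

61/13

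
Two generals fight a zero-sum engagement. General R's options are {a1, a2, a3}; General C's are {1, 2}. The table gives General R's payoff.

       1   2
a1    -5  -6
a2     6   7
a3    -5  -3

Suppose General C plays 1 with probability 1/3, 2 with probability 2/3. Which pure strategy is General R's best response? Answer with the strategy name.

Expected payoff of a1: (1/3)·(-5) + (2/3)·(-6) = -17/3.
Expected payoff of a2: (1/3)·6 + (2/3)·7 = 20/3.
Expected payoff of a3: (1/3)·(-5) + (2/3)·(-3) = -11/3.
The largest is 20/3, so General R's best response is a2.

a2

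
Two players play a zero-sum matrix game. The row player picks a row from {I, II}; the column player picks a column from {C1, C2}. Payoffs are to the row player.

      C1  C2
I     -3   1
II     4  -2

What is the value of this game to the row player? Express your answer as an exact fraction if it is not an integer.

-1/5

Row minima: I → -3, II → -2; maximin = -2.
Column maxima: C1 → 4, C2 → 1; minimax = 1.
-2 ≠ 1, so there is no saddle point; optimal play is mixed.
Let the row player play I with probability p. Expected payoff against C1: (-3)p + 4(1−p) = −7p + 4; against C2: 1p + (-2)(1−p) = 3p − 2.
Setting these equal: −7p + 4 = 3p − 2 ⇒ −10p = -6 ⇒ p = 3/5, and the value is (-7)·(3/5) + 4 = -1/5.
For the column player: with q = P(C1), equating I's and II's payoffs gives −4q + 1 = 6q − 2 ⇒ q = 3/10.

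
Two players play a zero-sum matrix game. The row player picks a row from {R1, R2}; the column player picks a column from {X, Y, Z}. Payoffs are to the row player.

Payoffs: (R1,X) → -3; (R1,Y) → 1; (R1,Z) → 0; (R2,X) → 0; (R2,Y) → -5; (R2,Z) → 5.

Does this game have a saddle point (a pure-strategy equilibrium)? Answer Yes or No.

Row minima: R1 → -3, R2 → -5; maximin = -3.
Column maxima: X → 0, Y → 1, Z → 5; minimax = 0.
-3 ≠ 0, so no pure-strategy equilibrium exists.

No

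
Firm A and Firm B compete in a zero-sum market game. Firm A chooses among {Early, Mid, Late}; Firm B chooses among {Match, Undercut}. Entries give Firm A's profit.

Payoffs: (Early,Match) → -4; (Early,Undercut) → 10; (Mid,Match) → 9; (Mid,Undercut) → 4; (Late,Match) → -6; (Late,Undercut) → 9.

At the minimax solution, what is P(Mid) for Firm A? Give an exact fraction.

14/19

Row minima: Early → -4, Mid → 4, Late → -6; maximin = 4.
Column maxima: Match → 9, Undercut → 10; minimax = 9.
4 ≠ 9, so there is no saddle point; optimal play is mixed.
Late is strictly dominated by Early, so Firm A never plays it.
On the remaining 2×2 (Early, Mid vs Match, Undercut):
Let Firm A play Early with probability p. Expected payoff against Match: (-4)p + 9(1−p) = −13p + 9; against Undercut: 10p + 4(1−p) = 6p + 4.
Setting these equal: −13p + 9 = 6p + 4 ⇒ −19p = -5 ⇒ p = 5/19, and the value is (-13)·(5/19) + 9 = 106/19.
For Firm B: with q = P(Match), equating Early's and Mid's payoffs gives −14q + 10 = 5q + 4 ⇒ q = 6/19.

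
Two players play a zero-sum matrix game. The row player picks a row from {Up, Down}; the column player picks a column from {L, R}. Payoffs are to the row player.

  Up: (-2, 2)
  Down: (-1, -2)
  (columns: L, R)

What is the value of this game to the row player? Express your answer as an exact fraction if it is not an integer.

Row minima: Up → -2, Down → -2; maximin = -2.
Column maxima: L → -1, R → 2; minimax = -1.
-2 ≠ -1, so there is no saddle point; optimal play is mixed.
Let the row player play Up with probability p. Expected payoff against L: (-2)p + (-1)(1−p) = −p − 1; against R: 2p + (-2)(1−p) = 4p − 2.
Setting these equal: −p − 1 = 4p − 2 ⇒ −5p = -1 ⇒ p = 1/5, and the value is (-1)·(1/5) − 1 = -6/5.
For the column player: with q = P(L), equating Up's and Down's payoffs gives −4q + 2 = q − 2 ⇒ q = 4/5.

-6/5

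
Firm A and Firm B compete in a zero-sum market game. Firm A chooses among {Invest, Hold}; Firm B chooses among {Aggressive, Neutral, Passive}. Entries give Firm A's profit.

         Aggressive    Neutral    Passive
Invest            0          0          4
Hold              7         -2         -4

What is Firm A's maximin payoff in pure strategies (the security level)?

0

Row minima: Invest → 0, Hold → -4.
The best of these is 0.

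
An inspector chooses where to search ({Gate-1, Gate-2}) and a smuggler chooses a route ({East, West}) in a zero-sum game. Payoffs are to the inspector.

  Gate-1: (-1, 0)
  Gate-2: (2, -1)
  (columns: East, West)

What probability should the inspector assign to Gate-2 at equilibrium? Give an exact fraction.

Row minima: Gate-1 → -1, Gate-2 → -1; maximin = -1.
Column maxima: East → 2, West → 0; minimax = 0.
-1 ≠ 0, so there is no saddle point; optimal play is mixed.
Let the inspector play Gate-1 with probability p. Expected payoff against East: (-1)p + 2(1−p) = −3p + 2; against West: 0p + (-1)(1−p) = p − 1.
Setting these equal: −3p + 2 = p − 1 ⇒ −4p = -3 ⇒ p = 3/4, and the value is (-3)·(3/4) + 2 = -1/4.
For the smuggler: with q = P(East), equating Gate-1's and Gate-2's payoffs gives −q = 3q − 1 ⇒ q = 1/4.

1/4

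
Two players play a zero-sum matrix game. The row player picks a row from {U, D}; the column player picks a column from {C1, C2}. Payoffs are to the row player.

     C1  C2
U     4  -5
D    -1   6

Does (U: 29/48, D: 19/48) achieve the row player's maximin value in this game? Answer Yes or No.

No

Against C1 this mix gives (29/48)·4 + (19/48)·(-1) = 97/48.
Against C2 this mix gives (29/48)·(-5) + (19/48)·6 = -31/48.
The column player will play C2, holding the row player to -31/48. Shifting weight toward the row that does better against C2 would raise this floor (the equalizing mix achieves 19/16 against both C2 and C1), so the proposed strategy is not optimal.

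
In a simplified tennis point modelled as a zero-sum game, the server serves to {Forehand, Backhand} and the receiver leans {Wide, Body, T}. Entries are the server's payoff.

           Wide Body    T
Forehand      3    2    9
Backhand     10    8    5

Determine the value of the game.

31/5

Row minima: Forehand → 2, Backhand → 5; maximin = 5.
Column maxima: Wide → 10, Body → 8, T → 9; minimax = 8.
5 ≠ 8, so there is no saddle point; optimal play is mixed.
Wide is strictly dominated by Body (it gives the server strictly more in every row), so the receiver never plays it.
On the remaining 2×2 (Forehand, Backhand vs Body, T):
Let the server play Forehand with probability p. Expected payoff against Body: 2p + 8(1−p) = −6p + 8; against T: 9p + 5(1−p) = 4p + 5.
Setting these equal: −6p + 8 = 4p + 5 ⇒ −10p = -3 ⇒ p = 3/10, and the value is (-6)·(3/10) + 8 = 31/5.
For the receiver: with q = P(Body), equating Forehand's and Backhand's payoffs gives −7q + 9 = 3q + 5 ⇒ q = 2/5.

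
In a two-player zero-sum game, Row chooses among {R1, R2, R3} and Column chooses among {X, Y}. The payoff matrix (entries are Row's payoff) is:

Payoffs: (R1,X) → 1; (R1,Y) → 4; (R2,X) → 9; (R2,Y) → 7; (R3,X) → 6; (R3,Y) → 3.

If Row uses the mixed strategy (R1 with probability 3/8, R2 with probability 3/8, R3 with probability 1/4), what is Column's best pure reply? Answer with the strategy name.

If Column plays X, Row's expected payoff is (3/8)·1 + (3/8)·9 + (1/4)·6 = 21/4.
If Column plays Y, Row's expected payoff is (3/8)·4 + (3/8)·7 + (1/4)·3 = 39/8.
Column minimizes Row's payoff; the smallest is 39/8, so the best response is Y.

Y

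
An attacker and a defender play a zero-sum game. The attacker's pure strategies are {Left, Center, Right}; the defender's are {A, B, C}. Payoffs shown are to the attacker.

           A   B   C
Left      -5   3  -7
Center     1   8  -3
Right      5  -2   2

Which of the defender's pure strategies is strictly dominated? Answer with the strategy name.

C holds the attacker's payoff strictly below A in every row: -7 < -5, -3 < 1, 2 < 5.
So A is strictly dominated for the defender.

A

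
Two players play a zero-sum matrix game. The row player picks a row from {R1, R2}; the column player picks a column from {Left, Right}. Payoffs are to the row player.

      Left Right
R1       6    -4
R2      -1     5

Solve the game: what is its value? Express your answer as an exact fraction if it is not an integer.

13/8

Row minima: R1 → -4, R2 → -1; maximin = -1.
Column maxima: Left → 6, Right → 5; minimax = 5.
-1 ≠ 5, so there is no saddle point; optimal play is mixed.
Let the row player play R1 with probability p. Expected payoff against Left: 6p + (-1)(1−p) = 7p − 1; against Right: (-4)p + 5(1−p) = −9p + 5.
Setting these equal: 7p − 1 = −9p + 5 ⇒ 16p = 6 ⇒ p = 3/8, and the value is (7)·(3/8) − 1 = 13/8.
For the column player: with q = P(Left), equating R1's and R2's payoffs gives 10q − 4 = −6q + 5 ⇒ q = 9/16.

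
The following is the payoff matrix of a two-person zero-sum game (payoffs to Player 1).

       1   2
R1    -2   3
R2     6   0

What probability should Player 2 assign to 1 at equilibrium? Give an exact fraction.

Row minima: R1 → -2, R2 → 0; maximin = 0.
Column maxima: 1 → 6, 2 → 3; minimax = 3.
0 ≠ 3, so there is no saddle point; optimal play is mixed.
Let Player 1 play R1 with probability p. Expected payoff against 1: (-2)p + 6(1−p) = −8p + 6; against 2: 3p + 0(1−p) = 3p.
Setting these equal: −8p + 6 = 3p ⇒ −11p = -6 ⇒ p = 6/11, and the value is (-8)·(6/11) + 6 = 18/11.
For Player 2: with q = P(1), equating R1's and R2's payoffs gives −5q + 3 = 6q ⇒ q = 3/11.

3/11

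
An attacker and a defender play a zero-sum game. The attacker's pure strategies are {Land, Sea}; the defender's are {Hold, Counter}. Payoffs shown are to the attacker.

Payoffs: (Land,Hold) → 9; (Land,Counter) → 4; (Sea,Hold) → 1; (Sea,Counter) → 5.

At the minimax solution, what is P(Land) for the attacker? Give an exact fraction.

4/9

Row minima: Land → 4, Sea → 1; maximin = 4.
Column maxima: Hold → 9, Counter → 5; minimax = 5.
4 ≠ 5, so there is no saddle point; optimal play is mixed.
Let the attacker play Land with probability p. Expected payoff against Hold: 9p + 1(1−p) = 8p + 1; against Counter: 4p + 5(1−p) = −p + 5.
Setting these equal: 8p + 1 = −p + 5 ⇒ 9p = 4 ⇒ p = 4/9, and the value is (8)·(4/9) + 1 = 41/9.
For the defender: with q = P(Hold), equating Land's and Sea's payoffs gives 5q + 4 = −4q + 5 ⇒ q = 1/9.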